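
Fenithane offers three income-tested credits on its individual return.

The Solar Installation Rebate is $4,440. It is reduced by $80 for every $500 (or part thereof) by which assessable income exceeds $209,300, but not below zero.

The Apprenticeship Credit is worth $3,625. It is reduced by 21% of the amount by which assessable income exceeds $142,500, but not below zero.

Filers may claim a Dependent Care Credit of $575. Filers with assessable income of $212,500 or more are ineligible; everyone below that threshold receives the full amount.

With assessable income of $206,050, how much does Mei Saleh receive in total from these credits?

Solar Installation Rebate: $206,050 is at or below the $209,300 threshold, so the full $4,440 applies.
Apprenticeship Credit: 21% of the $63,550 excess over $142,500 is $13,345.50 ≥ base, so the credit is $0.
Dependent Care Credit: $206,050 is below the $212,500 cutoff, so the full $575 applies.
Total: $4,440 + $0 + $575 = $5,015.

$5,015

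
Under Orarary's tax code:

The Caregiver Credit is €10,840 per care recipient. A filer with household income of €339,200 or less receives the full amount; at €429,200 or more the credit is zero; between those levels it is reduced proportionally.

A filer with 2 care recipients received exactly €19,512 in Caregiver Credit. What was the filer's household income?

€348,200

Full credit = 2 × €10,840 = €21,680.
€19,512 is 19,512/21,680 of the full €21,680, so 2,168/21,680 of the €90,000 range has been used: income = €339,200 + €90,000 × 2,168/21,680 = €348,200.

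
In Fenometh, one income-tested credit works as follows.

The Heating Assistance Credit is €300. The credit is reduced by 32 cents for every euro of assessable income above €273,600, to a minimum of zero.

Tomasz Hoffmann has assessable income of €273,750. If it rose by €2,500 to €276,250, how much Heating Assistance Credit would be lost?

€252

At €273,750 — 32% of the €150 excess over €273,600 is €48; credit = €300 − €48 = €252.
At €276,250 — 32% of the €2,650 excess over €273,600 is €848 ≥ base, so the credit is €0.
Lost: €252 − €0 = €252.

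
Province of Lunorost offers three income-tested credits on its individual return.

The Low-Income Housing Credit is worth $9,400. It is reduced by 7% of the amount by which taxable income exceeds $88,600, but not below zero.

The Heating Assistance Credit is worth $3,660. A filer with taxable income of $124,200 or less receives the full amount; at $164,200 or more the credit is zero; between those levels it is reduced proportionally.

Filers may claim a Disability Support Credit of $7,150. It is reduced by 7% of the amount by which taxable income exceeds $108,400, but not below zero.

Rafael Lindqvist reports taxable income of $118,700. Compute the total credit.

$17,382

Low-Income Housing Credit: 7% of the $30,100 excess over $88,600 is $2,107; credit = $9,400 − $2,107 = $7,293.
Heating Assistance Credit: $118,700 is at or below the $124,200 threshold, so the full $3,660 applies.
Disability Support Credit: 7% of the $10,300 excess over $108,400 is $721; credit = $7,150 − $721 = $6,429.
Total: $7,293 + $3,660 + $6,429 = $17,382.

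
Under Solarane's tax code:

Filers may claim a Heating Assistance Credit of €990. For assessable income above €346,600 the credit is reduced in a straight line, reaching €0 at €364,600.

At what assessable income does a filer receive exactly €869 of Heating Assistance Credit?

€348,800

€869 is 869/990 of the full €990, so 121/990 of the €18,000 range has been used: income = €346,600 + €18,000 × 121/990 = €348,800.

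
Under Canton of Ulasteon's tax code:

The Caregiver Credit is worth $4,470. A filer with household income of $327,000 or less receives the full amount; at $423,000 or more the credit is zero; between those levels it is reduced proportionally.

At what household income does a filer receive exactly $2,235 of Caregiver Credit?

$2,235 is 2,235/4,470 of the full $4,470, so 2,235/4,470 of the $96,000 range has been used: income = $327,000 + $96,000 × 2,235/4,470 = $375,000.

$375,000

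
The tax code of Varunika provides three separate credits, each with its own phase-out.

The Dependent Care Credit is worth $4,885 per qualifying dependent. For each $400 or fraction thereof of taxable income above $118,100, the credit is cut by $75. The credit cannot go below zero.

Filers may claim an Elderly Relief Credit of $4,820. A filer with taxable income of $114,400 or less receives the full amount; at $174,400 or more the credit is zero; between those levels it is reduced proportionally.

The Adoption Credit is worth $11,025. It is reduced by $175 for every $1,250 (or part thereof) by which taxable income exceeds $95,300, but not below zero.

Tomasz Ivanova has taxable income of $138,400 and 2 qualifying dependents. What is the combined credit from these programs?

Dependent Care Credit: base = 2 × $4,885 = $9,770. income exceeds $118,100 by $20,300, which is 51 full-or-partial $400 increments; reduction = 51 × $75 = $3,825, leaving $5,945.
Elderly Relief Credit: $138,400 is $24,000 into a $60,000 phase-out range, leaving 36,000/60,000 of the credit: $4,820 × 36,000/60,000 = $2,892.
Adoption Credit: income exceeds $95,300 by $43,100, which is 35 full-or-partial $1,250 increments; reduction = 35 × $175 = $6,125, leaving $4,900.
Total: $5,945 + $2,892 + $4,900 = $13,737.

$13,737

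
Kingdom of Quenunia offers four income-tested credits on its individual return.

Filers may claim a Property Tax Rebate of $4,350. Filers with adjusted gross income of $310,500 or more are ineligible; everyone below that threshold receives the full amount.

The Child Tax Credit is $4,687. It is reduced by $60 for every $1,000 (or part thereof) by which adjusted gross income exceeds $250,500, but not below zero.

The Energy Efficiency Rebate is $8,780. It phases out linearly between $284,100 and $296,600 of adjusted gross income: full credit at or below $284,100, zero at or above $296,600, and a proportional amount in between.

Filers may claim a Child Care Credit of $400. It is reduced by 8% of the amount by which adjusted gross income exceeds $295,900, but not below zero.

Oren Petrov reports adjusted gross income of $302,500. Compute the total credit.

Property Tax Rebate: $302,500 is below the $310,500 cutoff, so the full $4,350 applies.
Child Tax Credit: income exceeds $250,500 by $52,000, which is 52 full-or-partial $1,000 increments; reduction = 52 × $60 = $3,120, leaving $1,567.
Energy Efficiency Rebate: $302,500 is at or above $296,600, so the credit is $0.
Child Care Credit: 8% of the $6,600 excess over $295,900 is $528 ≥ base, so the credit is $0.
Total: $4,350 + $1,567 + $0 + $0 = $5,917.

$5,917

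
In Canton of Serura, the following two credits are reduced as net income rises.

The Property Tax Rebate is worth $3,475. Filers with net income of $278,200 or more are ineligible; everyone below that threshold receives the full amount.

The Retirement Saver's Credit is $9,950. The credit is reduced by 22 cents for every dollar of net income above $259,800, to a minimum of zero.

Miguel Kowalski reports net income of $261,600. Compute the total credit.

Property Tax Rebate: $261,600 is below the $278,200 cutoff, so the full $3,475 applies.
Retirement Saver's Credit: 22% of the $1,800 excess over $259,800 is $396; credit = $9,950 − $396 = $9,554.
Total: $3,475 + $9,554 = $13,029.

$13,029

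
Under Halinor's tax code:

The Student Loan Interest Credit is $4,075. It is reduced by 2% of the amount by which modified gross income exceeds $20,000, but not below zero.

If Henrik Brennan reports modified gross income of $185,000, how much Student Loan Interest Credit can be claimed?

$775

Student Loan Interest Credit: 2% of the $165,000 excess over $20,000 is $3,300; credit = $4,075 − $3,300 = $775.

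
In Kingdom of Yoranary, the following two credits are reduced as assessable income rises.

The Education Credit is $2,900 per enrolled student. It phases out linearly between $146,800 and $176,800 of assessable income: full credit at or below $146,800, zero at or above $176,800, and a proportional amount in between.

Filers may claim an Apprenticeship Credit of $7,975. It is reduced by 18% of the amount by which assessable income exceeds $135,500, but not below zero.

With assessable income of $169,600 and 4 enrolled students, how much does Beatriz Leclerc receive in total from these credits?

$4,621

Education Credit: base = 4 × $2,900 = $11,600. $169,600 is $22,800 into a $30,000 phase-out range, leaving 7,200/30,000 of the credit: $11,600 × 7,200/30,000 = $2,784.
Apprenticeship Credit: 18% of the $34,100 excess over $135,500 is $6,138; credit = $7,975 − $6,138 = $1,837.
Total: $2,784 + $1,837 = $4,621.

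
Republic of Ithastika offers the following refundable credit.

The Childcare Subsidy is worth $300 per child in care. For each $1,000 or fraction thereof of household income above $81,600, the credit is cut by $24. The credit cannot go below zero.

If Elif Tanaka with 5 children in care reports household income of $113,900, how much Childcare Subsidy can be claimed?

$708

Childcare Subsidy: base = 5 × $300 = $1,500. income exceeds $81,600 by $32,300, which is 33 full-or-partial $1,000 increments; reduction = 33 × $24 = $792, leaving $708.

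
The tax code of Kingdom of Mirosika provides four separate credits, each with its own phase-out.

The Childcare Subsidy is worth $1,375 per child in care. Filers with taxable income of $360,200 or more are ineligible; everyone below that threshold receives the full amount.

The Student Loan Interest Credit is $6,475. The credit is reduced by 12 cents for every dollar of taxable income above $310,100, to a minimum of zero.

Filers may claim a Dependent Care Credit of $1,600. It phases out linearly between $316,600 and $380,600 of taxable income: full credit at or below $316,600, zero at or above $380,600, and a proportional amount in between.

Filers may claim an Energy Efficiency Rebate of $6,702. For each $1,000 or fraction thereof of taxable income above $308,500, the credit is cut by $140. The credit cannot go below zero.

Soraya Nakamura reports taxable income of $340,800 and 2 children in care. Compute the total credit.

Childcare Subsidy: base = 2 × $1,375 = $2,750. $340,800 is below the $360,200 cutoff, so the full $2,750 applies.
Student Loan Interest Credit: 12% of the $30,700 excess over $310,100 is $3,684; credit = $6,475 − $3,684 = $2,791.
Dependent Care Credit: $340,800 is $24,200 into a $64,000 phase-out range, leaving 39,800/64,000 of the credit: $1,600 × 39,800/64,000 = $995.
Energy Efficiency Rebate: income exceeds $308,500 by $32,300, which is 33 full-or-partial $1,000 increments; reduction = 33 × $140 = $4,620, leaving $2,082.
Total: $2,750 + $2,791 + $995 + $2,082 = $8,618.

$8,618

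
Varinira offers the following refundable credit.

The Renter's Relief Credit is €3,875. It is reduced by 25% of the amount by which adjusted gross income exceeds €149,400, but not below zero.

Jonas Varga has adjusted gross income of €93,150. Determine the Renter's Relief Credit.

€3,875

Renter's Relief Credit: €93,150 is at or below the €149,400 threshold, so the full €3,875 applies.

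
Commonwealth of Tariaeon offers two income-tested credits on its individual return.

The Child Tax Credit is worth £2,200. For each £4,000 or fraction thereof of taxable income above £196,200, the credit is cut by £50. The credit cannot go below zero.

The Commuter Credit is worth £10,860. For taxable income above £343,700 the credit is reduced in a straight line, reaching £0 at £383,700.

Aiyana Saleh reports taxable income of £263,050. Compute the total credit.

Child Tax Credit: income exceeds £196,200 by £66,850, which is 17 full-or-partial £4,000 increments; reduction = 17 × £50 = £850, leaving £1,350.
Commuter Credit: £263,050 is at or below the £343,700 threshold, so the full £10,860 applies.
Total: £1,350 + £10,860 = £12,210.

£12,210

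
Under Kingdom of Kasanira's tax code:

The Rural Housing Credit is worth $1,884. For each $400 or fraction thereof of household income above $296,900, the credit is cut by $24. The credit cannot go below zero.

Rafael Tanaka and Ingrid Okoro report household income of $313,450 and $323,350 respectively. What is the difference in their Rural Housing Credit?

$600

Rafael ($313,450): Rural Housing Credit: income exceeds $296,900 by $16,550, which is 42 full-or-partial $400 increments; reduction = 42 × $24 = $1,008, leaving $876.
Ingrid ($323,350): Rural Housing Credit: income exceeds $296,900 by $26,450, which is 67 full-or-partial $400 increments; reduction = 67 × $24 = $1,608, leaving $276.
Difference: |$876 − $276| = $600.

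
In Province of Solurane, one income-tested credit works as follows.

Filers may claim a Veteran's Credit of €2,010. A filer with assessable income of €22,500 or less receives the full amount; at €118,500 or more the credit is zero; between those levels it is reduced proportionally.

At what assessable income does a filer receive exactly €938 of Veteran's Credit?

€938 is 938/2,010 of the full €2,010, so 1,072/2,010 of the €96,000 range has been used: income = €22,500 + €96,000 × 1,072/2,010 = €73,700.

€73,700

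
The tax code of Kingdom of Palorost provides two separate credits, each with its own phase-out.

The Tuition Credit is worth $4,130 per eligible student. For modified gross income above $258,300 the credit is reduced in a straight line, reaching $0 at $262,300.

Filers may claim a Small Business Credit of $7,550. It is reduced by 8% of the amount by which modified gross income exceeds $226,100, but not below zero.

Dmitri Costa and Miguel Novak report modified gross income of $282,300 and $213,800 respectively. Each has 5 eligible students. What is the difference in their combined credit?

Dmitri ($282,300): Tuition Credit: base = 5 × $4,130 = $20,650. $282,300 is at or above $262,300, so the credit is $0. Small Business Credit: 8% of the $56,200 excess over $226,100 is $4,496; credit = $7,550 − $4,496 = $3,054. total $0 + $3,054 = $3,054
Miguel ($213,800): Tuition Credit: base = 5 × $4,130 = $20,650. $213,800 is at or below the $258,300 threshold, so the full $20,650 applies. Small Business Credit: $213,800 is at or below the $226,100 threshold, so the full $7,550 applies. total $20,650 + $7,550 = $28,200
Difference: |$3,054 − $28,200| = $25,146.

$25,146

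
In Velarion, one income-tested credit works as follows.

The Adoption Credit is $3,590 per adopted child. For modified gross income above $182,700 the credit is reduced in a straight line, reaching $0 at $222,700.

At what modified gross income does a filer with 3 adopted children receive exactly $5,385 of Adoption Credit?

Full credit = 3 × $3,590 = $10,770.
$5,385 is 5,385/10,770 of the full $10,770, so 5,385/10,770 of the $40,000 range has been used: income = $182,700 + $40,000 × 5,385/10,770 = $202,700.

$202,700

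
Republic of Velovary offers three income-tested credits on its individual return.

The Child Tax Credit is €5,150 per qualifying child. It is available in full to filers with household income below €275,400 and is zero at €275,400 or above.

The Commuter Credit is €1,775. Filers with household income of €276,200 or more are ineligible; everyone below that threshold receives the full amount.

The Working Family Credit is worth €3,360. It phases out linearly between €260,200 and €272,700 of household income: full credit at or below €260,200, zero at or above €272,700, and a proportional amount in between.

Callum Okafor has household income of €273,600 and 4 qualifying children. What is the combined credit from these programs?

Child Tax Credit: base = 4 × €5,150 = €20,600. €273,600 is below the €275,400 cutoff, so the full €20,600 applies.
Commuter Credit: €273,600 is below the €276,200 cutoff, so the full €1,775 applies.
Working Family Credit: €273,600 is at or above €272,700, so the credit is €0.
Total: €20,600 + €1,775 + €0 = €22,375.

€22,375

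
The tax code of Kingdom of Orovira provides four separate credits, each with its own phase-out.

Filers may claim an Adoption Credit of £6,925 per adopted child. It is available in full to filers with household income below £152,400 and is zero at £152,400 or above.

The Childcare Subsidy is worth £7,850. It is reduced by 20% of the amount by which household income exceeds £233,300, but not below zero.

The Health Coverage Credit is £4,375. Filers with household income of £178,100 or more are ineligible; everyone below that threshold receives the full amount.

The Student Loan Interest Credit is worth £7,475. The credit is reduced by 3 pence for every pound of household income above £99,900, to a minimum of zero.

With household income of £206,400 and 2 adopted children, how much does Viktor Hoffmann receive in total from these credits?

£12,130

Adoption Credit: base = 2 × £6,925 = £13,850. £206,400 meets or exceeds the £152,400 cutoff, so the credit is £0.
Childcare Subsidy: £206,400 is at or below the £233,300 threshold, so the full £7,850 applies.
Health Coverage Credit: £206,400 meets or exceeds the £178,100 cutoff, so the credit is £0.
Student Loan Interest Credit: 3% of the £106,500 excess over £99,900 is £3,195; credit = £7,475 − £3,195 = £4,280.
Total: £0 + £7,850 + £0 + £4,280 = £12,130.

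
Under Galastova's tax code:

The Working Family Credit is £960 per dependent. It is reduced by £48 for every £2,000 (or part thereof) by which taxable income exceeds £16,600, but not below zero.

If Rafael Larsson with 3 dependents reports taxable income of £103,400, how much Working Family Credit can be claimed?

£768

Working Family Credit: base = 3 × £960 = £2,880. income exceeds £16,600 by £86,800, which is 44 full-or-partial £2,000 increments; reduction = 44 × £48 = £2,112, leaving £768.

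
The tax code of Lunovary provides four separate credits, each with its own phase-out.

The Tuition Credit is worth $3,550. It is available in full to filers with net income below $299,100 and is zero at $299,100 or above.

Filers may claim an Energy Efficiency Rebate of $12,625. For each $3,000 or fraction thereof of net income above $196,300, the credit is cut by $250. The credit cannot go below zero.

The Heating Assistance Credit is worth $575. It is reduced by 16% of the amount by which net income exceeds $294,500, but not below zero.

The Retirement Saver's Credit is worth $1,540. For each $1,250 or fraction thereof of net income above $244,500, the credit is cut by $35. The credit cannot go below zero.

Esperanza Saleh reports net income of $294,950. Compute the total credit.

$8,533

Tuition Credit: $294,950 is below the $299,100 cutoff, so the full $3,550 applies.
Energy Efficiency Rebate: income exceeds $196,300 by $98,650, which is 33 full-or-partial $3,000 increments; reduction = 33 × $250 = $8,250, leaving $4,375.
Heating Assistance Credit: 16% of the $450 excess over $294,500 is $72; credit = $575 − $72 = $503.
Retirement Saver's Credit: income exceeds $244,500 by $50,450, which is 41 full-or-partial $1,250 increments; reduction = 41 × $35 = $1,435, leaving $105.
Total: $3,550 + $4,375 + $503 + $105 = $8,533.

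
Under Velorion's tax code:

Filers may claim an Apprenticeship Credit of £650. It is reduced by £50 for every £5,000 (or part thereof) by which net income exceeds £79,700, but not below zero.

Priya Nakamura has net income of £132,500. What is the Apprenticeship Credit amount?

Apprenticeship Credit: income exceeds £79,700 by £52,800, which is 11 full-or-partial £5,000 increments; reduction = 11 × £50 = £550, leaving £100.

£100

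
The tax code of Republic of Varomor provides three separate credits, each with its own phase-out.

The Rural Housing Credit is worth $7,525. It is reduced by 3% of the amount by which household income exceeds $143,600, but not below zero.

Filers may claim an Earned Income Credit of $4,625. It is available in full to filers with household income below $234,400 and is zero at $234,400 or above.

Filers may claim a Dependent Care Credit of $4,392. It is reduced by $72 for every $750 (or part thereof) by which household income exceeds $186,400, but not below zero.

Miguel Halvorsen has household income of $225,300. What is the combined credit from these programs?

Rural Housing Credit: 3% of the $81,700 excess over $143,600 is $2,451; credit = $7,525 − $2,451 = $5,074.
Earned Income Credit: $225,300 is below the $234,400 cutoff, so the full $4,625 applies.
Dependent Care Credit: income exceeds $186,400 by $38,900, which is 52 full-or-partial $750 increments; reduction = 52 × $72 = $3,744, leaving $648.
Total: $5,074 + $4,625 + $648 = $10,347.

$10,347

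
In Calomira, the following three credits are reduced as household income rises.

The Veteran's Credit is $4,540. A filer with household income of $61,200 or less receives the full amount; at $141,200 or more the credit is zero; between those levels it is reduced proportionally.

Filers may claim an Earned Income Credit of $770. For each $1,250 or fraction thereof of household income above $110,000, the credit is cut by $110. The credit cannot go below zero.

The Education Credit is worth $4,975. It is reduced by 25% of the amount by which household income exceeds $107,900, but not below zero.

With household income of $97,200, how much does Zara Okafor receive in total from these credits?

Veteran's Credit: $97,200 is $36,000 into a $80,000 phase-out range, leaving 44,000/80,000 of the credit: $4,540 × 44,000/80,000 = $2,497.
Earned Income Credit: $97,200 is at or below the $110,000 threshold, so the full $770 applies.
Education Credit: $97,200 is at or below the $107,900 threshold, so the full $4,975 applies.
Total: $2,497 + $770 + $4,975 = $8,242.

$8,242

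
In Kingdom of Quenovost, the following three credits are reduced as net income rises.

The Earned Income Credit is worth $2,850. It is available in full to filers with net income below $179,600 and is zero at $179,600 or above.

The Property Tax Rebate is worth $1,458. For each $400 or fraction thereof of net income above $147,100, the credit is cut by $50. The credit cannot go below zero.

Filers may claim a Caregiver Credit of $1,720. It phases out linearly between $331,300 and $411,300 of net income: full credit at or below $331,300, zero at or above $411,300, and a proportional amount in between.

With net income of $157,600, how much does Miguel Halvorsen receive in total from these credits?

Earned Income Credit: $157,600 is below the $179,600 cutoff, so the full $2,850 applies.
Property Tax Rebate: income exceeds $147,100 by $10,500, which is 27 full-or-partial $400 increments; reduction = 27 × $50 = $1,350, leaving $108.
Caregiver Credit: $157,600 is at or below the $331,300 threshold, so the full $1,720 applies.
Total: $2,850 + $108 + $1,720 = $4,678.

$4,678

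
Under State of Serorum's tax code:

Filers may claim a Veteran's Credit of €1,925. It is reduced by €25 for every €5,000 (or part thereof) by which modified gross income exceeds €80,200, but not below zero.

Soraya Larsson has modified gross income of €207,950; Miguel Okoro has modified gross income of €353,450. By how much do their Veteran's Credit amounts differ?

€725

Soraya (€207,950): Veteran's Credit: income exceeds €80,200 by €127,750, which is 26 full-or-partial €5,000 increments; reduction = 26 × €25 = €650, leaving €1,275.
Miguel (€353,450): Veteran's Credit: income exceeds €80,200 by €273,250, which is 55 full-or-partial €5,000 increments; reduction = 55 × €25 = €1,375, leaving €550.
Difference: |€1,275 − €550| = €725.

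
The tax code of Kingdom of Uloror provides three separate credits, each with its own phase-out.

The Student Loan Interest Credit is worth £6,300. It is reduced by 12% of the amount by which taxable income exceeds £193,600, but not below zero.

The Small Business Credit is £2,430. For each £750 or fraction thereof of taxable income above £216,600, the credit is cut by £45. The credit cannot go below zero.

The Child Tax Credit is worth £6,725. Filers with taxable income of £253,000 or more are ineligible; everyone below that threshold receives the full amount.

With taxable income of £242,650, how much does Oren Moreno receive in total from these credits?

£7,994

Student Loan Interest Credit: 12% of the £49,050 excess over £193,600 is £5,886; credit = £6,300 − £5,886 = £414.
Small Business Credit: income exceeds £216,600 by £26,050, which is 35 full-or-partial £750 increments; reduction = 35 × £45 = £1,575, leaving £855.
Child Tax Credit: £242,650 is below the £253,000 cutoff, so the full £6,725 applies.
Total: £414 + £855 + £6,725 = £7,994.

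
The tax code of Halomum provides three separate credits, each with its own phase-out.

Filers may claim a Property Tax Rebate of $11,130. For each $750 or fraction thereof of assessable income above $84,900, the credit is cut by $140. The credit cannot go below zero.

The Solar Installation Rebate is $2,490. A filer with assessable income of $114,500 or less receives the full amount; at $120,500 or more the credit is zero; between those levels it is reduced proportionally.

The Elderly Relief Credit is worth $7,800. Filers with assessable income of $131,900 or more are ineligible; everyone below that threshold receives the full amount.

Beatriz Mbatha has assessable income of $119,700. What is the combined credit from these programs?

Property Tax Rebate: income exceeds $84,900 by $34,800, which is 47 full-or-partial $750 increments; reduction = 47 × $140 = $6,580, leaving $4,550.
Solar Installation Rebate: $119,700 is $5,200 into a $6,000 phase-out range, leaving 800/6,000 of the credit: $2,490 × 800/6,000 = $332.
Elderly Relief Credit: $119,700 is below the $131,900 cutoff, so the full $7,800 applies.
Total: $4,550 + $332 + $7,800 = $12,682.

$12,682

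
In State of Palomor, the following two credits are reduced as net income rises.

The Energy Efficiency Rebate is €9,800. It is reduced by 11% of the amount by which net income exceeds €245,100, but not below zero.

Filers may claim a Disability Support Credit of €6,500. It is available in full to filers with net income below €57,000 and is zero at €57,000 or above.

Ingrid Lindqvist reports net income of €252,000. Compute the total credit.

Energy Efficiency Rebate: 11% of the €6,900 excess over €245,100 is €759; credit = €9,800 − €759 = €9,041.
Disability Support Credit: €252,000 meets or exceeds the €57,000 cutoff, so the credit is €0.
Total: €9,041 + €0 = €9,041.

€9,041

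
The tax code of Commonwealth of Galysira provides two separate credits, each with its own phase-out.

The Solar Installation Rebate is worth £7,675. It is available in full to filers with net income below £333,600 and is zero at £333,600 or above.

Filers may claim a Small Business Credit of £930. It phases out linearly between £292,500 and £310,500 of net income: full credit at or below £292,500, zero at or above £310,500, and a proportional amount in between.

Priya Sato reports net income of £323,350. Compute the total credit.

£7,675

Solar Installation Rebate: £323,350 is below the £333,600 cutoff, so the full £7,675 applies.
Small Business Credit: £323,350 is at or above £310,500, so the credit is £0.
Total: £7,675 + £0 = £7,675.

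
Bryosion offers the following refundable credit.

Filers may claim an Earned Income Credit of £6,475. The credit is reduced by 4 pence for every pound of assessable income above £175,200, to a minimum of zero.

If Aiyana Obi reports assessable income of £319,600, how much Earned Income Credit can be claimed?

Earned Income Credit: 4% of the £144,400 excess over £175,200 is £5,776; credit = £6,475 − £5,776 = £699.

£699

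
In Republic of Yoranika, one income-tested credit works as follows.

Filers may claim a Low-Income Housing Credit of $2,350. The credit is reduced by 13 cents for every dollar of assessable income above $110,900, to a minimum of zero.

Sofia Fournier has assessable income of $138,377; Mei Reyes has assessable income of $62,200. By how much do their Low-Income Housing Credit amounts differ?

Sofia ($138,377): Low-Income Housing Credit: 13% of the $27,477 excess over $110,900 is $3,572.01 ≥ base, so the credit is $0.
Mei ($62,200): Low-Income Housing Credit: $62,200 is at or below the $110,900 threshold, so the full $2,350 applies.
Difference: |$0 − $2,350| = $2,350.

$2,350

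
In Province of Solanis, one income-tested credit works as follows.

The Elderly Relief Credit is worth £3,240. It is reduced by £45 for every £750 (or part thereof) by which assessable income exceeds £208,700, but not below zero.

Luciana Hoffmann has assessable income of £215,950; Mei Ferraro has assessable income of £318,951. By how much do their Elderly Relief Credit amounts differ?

Luciana (£215,950): Elderly Relief Credit: income exceeds £208,700 by £7,250, which is 10 full-or-partial £750 increments; reduction = 10 × £45 = £450, leaving £2,790.
Mei (£318,951): Elderly Relief Credit: income exceeds £208,700 by £110,251 → 148 increments × £45 = £6,660 ≥ base, so the credit is £0.
Difference: |£2,790 − £0| = £2,790.

£2,790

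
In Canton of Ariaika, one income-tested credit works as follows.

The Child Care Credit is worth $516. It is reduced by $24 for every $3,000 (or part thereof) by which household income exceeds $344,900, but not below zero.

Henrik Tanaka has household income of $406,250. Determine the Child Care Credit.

Child Care Credit: income exceeds $344,900 by $61,350, which is 21 full-or-partial $3,000 increments; reduction = 21 × $24 = $504, leaving $12.

$12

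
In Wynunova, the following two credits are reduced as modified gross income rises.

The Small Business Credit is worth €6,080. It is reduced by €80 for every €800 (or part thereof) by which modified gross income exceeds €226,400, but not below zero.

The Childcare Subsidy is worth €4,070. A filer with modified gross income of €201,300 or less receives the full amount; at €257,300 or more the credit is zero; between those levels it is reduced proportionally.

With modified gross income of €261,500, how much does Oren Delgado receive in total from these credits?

€2,560

Small Business Credit: income exceeds €226,400 by €35,100, which is 44 full-or-partial €800 increments; reduction = 44 × €80 = €3,520, leaving €2,560.
Childcare Subsidy: €261,500 is at or above €257,300, so the credit is €0.
Total: €2,560 + €0 = €2,560.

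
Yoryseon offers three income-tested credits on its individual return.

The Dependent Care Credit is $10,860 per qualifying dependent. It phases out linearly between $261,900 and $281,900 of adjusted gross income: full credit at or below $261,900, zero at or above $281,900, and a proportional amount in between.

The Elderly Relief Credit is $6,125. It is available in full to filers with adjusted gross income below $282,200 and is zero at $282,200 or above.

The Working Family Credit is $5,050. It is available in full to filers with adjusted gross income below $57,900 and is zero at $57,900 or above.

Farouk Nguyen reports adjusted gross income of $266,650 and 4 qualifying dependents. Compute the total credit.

$39,248

Dependent Care Credit: base = 4 × $10,860 = $43,440. $266,650 is $4,750 into a $20,000 phase-out range, leaving 15,250/20,000 of the credit: $43,440 × 15,250/20,000 = $33,123.
Elderly Relief Credit: $266,650 is below the $282,200 cutoff, so the full $6,125 applies.
Working Family Credit: $266,650 meets or exceeds the $57,900 cutoff, so the credit is $0.
Total: $33,123 + $6,125 + $0 = $39,248.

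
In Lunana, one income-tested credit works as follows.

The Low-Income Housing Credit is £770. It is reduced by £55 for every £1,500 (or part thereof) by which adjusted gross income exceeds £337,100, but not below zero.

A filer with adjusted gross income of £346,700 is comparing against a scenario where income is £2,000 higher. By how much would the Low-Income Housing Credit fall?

At £346,700 — income exceeds £337,100 by £9,600, which is 7 full-or-partial £1,500 increments; reduction = 7 × £55 = £385, leaving £385.
At £348,700 — income exceeds £337,100 by £11,600, which is 8 full-or-partial £1,500 increments; reduction = 8 × £55 = £440, leaving £330.
Lost: £385 − £330 = £55.

£55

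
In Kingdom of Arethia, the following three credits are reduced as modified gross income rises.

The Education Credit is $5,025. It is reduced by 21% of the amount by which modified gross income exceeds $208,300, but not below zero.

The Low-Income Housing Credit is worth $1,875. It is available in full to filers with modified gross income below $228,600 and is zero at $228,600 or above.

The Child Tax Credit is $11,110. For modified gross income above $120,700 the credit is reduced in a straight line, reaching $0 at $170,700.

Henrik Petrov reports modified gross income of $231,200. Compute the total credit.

Education Credit: 21% of the $22,900 excess over $208,300 is $4,809; credit = $5,025 − $4,809 = $216.
Low-Income Housing Credit: $231,200 meets or exceeds the $228,600 cutoff, so the credit is $0.
Child Tax Credit: $231,200 is at or above $170,700, so the credit is $0.
Total: $216 + $0 + $0 = $216.

$216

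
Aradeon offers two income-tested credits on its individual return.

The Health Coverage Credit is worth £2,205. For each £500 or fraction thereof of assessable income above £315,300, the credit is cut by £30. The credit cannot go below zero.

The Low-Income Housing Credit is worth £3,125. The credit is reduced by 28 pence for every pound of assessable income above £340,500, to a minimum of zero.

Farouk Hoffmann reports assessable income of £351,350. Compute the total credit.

£102

Health Coverage Credit: income exceeds £315,300 by £36,050, which is 73 full-or-partial £500 increments; reduction = 73 × £30 = £2,190, leaving £15.
Low-Income Housing Credit: 28% of the £10,850 excess over £340,500 is £3,038; credit = £3,125 − £3,038 = £87.
Total: £15 + £87 = £102.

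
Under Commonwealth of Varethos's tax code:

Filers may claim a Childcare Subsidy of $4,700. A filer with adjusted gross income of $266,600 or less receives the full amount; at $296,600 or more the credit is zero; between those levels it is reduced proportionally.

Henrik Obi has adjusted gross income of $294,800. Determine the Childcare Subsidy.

$282

Childcare Subsidy: $294,800 is $28,200 into a $30,000 phase-out range, leaving 1,800/30,000 of the credit: $4,700 × 1,800/30,000 = $282.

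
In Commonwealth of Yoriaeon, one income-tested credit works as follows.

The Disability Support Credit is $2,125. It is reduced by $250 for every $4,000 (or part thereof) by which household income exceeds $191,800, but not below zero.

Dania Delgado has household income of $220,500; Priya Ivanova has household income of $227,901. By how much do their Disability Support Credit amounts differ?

Dania ($220,500): Disability Support Credit: income exceeds $191,800 by $28,700, which is 8 full-or-partial $4,000 increments; reduction = 8 × $250 = $2,000, leaving $125.
Priya ($227,901): Disability Support Credit: income exceeds $191,800 by $36,101 → 10 increments × $250 = $2,500 ≥ base, so the credit is $0.
Difference: |$125 − $0| = $125.

$125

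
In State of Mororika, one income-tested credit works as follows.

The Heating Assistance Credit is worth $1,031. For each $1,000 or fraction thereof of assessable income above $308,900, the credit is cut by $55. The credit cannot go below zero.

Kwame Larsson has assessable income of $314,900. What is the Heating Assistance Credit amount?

$701

Heating Assistance Credit: income exceeds $308,900 by $6,000, which is 6 full-or-partial $1,000 increments; reduction = 6 × $55 = $330, leaving $701.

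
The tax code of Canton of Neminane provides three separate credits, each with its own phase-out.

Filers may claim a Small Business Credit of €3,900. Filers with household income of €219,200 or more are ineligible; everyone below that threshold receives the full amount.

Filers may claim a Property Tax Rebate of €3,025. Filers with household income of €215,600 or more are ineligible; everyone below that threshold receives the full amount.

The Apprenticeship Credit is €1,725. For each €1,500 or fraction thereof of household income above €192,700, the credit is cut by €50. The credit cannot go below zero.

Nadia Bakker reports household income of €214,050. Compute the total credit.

Small Business Credit: €214,050 is below the €219,200 cutoff, so the full €3,900 applies.
Property Tax Rebate: €214,050 is below the €215,600 cutoff, so the full €3,025 applies.
Apprenticeship Credit: income exceeds €192,700 by €21,350, which is 15 full-or-partial €1,500 increments; reduction = 15 × €50 = €750, leaving €975.
Total: €3,900 + €3,025 + €975 = €7,900.

€7,900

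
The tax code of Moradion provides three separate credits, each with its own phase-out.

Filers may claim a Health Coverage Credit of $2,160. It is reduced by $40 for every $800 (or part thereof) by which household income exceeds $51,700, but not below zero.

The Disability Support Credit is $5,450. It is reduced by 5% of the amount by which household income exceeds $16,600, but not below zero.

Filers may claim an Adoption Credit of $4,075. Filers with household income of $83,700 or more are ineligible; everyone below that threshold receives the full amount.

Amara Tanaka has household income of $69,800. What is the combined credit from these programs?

Health Coverage Credit: income exceeds $51,700 by $18,100, which is 23 full-or-partial $800 increments; reduction = 23 × $40 = $920, leaving $1,240.
Disability Support Credit: 5% of the $53,200 excess over $16,600 is $2,660; credit = $5,450 − $2,660 = $2,790.
Adoption Credit: $69,800 is below the $83,700 cutoff, so the full $4,075 applies.
Total: $1,240 + $2,790 + $4,075 = $8,105.

$8,105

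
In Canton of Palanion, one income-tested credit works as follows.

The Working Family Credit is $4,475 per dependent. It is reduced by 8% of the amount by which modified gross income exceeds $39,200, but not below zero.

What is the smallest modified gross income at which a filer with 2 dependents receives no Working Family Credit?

$151,075

Full credit = 2 × $4,475 = $8,950.
The credit falls by 8% of each dollar above $39,200, so it reaches zero when the excess is $8,950 / 8% = $111,875: income = $39,200 + $111,875 = $151,075.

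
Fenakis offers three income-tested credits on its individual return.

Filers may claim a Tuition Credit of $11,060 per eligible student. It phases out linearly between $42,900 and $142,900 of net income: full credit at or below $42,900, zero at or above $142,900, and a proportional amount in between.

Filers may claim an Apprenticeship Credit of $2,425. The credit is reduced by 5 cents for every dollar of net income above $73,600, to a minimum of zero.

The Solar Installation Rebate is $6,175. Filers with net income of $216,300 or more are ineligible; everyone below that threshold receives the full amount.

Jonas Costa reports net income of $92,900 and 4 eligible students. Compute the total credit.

Tuition Credit: base = 4 × $11,060 = $44,240. $92,900 is $50,000 into a $100,000 phase-out range, leaving 50,000/100,000 of the credit: $44,240 × 50,000/100,000 = $22,120.
Apprenticeship Credit: 5% of the $19,300 excess over $73,600 is $965; credit = $2,425 − $965 = $1,460.
Solar Installation Rebate: $92,900 is below the $216,300 cutoff, so the full $6,175 applies.
Total: $22,120 + $1,460 + $6,175 = $29,755.

$29,755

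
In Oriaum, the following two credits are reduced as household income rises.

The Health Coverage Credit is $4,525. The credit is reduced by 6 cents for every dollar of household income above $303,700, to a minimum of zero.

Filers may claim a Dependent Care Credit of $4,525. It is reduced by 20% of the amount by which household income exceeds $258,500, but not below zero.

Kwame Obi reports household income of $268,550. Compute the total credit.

Health Coverage Credit: $268,550 is at or below the $303,700 threshold, so the full $4,525 applies.
Dependent Care Credit: 20% of the $10,050 excess over $258,500 is $2,010; credit = $4,525 − $2,010 = $2,515.
Total: $4,525 + $2,515 = $7,040.

$7,040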